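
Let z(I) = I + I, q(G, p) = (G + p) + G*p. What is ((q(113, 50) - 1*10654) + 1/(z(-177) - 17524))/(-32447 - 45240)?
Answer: 86547399/1388888186 ≈ 0.062314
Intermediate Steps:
q(G, p) = G + p + G*p
z(I) = 2*I
((q(113, 50) - 1*10654) + 1/(z(-177) - 17524))/(-32447 - 45240) = (((113 + 50 + 113*50) - 1*10654) + 1/(2*(-177) - 17524))/(-32447 - 45240) = (((113 + 50 + 5650) - 10654) + 1/(-354 - 17524))/(-77687) = ((5813 - 10654) + 1/(-17878))*(-1/77687) = (-4841 - 1/17878)*(-1/77687) = -86547399/17878*(-1/77687) = 86547399/1388888186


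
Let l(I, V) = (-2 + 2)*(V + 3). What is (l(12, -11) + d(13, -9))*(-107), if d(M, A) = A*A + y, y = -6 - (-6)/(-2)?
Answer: -7704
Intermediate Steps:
y = -9 (y = -6 - (-6)*(-1)/2 = -6 - 1*3 = -6 - 3 = -9)
l(I, V) = 0 (l(I, V) = 0*(3 + V) = 0)
d(M, A) = -9 + A**2 (d(M, A) = A*A - 9 = A**2 - 9 = -9 + A**2)
(l(12, -11) + d(13, -9))*(-107) = (0 + (-9 + (-9)**2))*(-107) = (0 + (-9 + 81))*(-107) = (0 + 72)*(-107) = 72*(-107) = -7704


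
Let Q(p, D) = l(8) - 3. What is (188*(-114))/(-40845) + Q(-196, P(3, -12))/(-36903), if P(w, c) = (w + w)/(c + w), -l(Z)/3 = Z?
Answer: 88000879/167478115 ≈ 0.52545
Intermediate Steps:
l(Z) = -3*Z
P(w, c) = 2*w/(c + w) (P(w, c) = (2*w)/(c + w) = 2*w/(c + w))
Q(p, D) = -27 (Q(p, D) = -3*8 - 3 = -24 - 3 = -27)
(188*(-114))/(-40845) + Q(-196, P(3, -12))/(-36903) = (188*(-114))/(-40845) - 27/(-36903) = -21432*(-1/40845) - 27*(-1/36903) = 7144/13615 + 9/12301 = 88000879/167478115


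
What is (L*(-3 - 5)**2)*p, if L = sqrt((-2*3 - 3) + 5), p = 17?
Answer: 2176*I ≈ 2176.0*I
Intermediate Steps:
L = 2*I (L = sqrt((-6 - 3) + 5) = sqrt(-9 + 5) = sqrt(-4) = 2*I ≈ 2.0*I)
(L*(-3 - 5)**2)*p = ((2*I)*(-3 - 5)**2)*17 = ((2*I)*(-8)**2)*17 = ((2*I)*64)*17 = (128*I)*17 = 2176*I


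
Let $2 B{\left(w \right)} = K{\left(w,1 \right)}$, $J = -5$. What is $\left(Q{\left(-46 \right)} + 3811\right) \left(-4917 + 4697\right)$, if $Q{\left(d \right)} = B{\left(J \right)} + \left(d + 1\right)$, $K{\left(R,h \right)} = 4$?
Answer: $-828960$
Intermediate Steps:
$B{\left(w \right)} = 2$ ($B{\left(w \right)} = \frac{1}{2} \cdot 4 = 2$)
$Q{\left(d \right)} = 3 + d$ ($Q{\left(d \right)} = 2 + \left(d + 1\right) = 2 + \left(1 + d\right) = 3 + d$)
$\left(Q{\left(-46 \right)} + 3811\right) \left(-4917 + 4697\right) = \left(\left(3 - 46\right) + 3811\right) \left(-4917 + 4697\right) = \left(-43 + 3811\right) \left(-220\right) = 3768 \left(-220\right) = -828960$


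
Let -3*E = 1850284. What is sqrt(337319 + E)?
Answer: I*sqrt(2514981)/3 ≈ 528.62*I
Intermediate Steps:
E = -1850284/3 (E = -1/3*1850284 = -1850284/3 ≈ -6.1676e+5)
sqrt(337319 + E) = sqrt(337319 - 1850284/3) = sqrt(-838327/3) = I*sqrt(2514981)/3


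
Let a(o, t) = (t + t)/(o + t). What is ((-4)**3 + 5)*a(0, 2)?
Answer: -118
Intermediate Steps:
a(o, t) = 2*t/(o + t) (a(o, t) = (2*t)/(o + t) = 2*t/(o + t))
((-4)**3 + 5)*a(0, 2) = ((-4)**3 + 5)*(2*2/(0 + 2)) = (-64 + 5)*(2*2/2) = -118*2/2 = -59*2 = -118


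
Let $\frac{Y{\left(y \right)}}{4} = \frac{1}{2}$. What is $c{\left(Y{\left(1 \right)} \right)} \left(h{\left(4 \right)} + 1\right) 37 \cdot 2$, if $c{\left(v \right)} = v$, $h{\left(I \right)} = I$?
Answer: $740$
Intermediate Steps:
$Y{\left(y \right)} = 2$ ($Y{\left(y \right)} = \frac{4}{2} = 4 \cdot \frac{1}{2} = 2$)
$c{\left(Y{\left(1 \right)} \right)} \left(h{\left(4 \right)} + 1\right) 37 \cdot 2 = 2 \left(4 + 1\right) 37 \cdot 2 = 2 \cdot 5 \cdot 37 \cdot 2 = 10 \cdot 37 \cdot 2 = 370 \cdot 2 = 740$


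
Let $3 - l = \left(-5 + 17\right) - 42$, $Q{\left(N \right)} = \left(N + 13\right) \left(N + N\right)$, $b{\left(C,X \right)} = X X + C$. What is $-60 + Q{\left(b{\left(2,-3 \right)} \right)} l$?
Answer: $17364$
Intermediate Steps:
$b{\left(C,X \right)} = C + X^{2}$ ($b{\left(C,X \right)} = X^{2} + C = C + X^{2}$)
$Q{\left(N \right)} = 2 N \left(13 + N\right)$ ($Q{\left(N \right)} = \left(13 + N\right) 2 N = 2 N \left(13 + N\right)$)
$l = 33$ ($l = 3 - \left(\left(-5 + 17\right) - 42\right) = 3 - \left(12 - 42\right) = 3 - -30 = 3 + 30 = 33$)
$-60 + Q{\left(b{\left(2,-3 \right)} \right)} l = -60 + 2 \left(2 + \left(-3\right)^{2}\right) \left(13 + \left(2 + \left(-3\right)^{2}\right)\right) 33 = -60 + 2 \left(2 + 9\right) \left(13 + \left(2 + 9\right)\right) 33 = -60 + 2 \cdot 11 \left(13 + 11\right) 33 = -60 + 2 \cdot 11 \cdot 24 \cdot 33 = -60 + 528 \cdot 33 = -60 + 17424 = 17364$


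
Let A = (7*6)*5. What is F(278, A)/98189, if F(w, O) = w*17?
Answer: 4726/98189 ≈ 0.048132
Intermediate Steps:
A = 210 (A = 42*5 = 210)
F(w, O) = 17*w
F(278, A)/98189 = (17*278)/98189 = 4726*(1/98189) = 4726/98189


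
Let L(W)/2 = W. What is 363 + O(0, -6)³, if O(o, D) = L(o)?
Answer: 363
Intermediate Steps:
L(W) = 2*W
O(o, D) = 2*o
363 + O(0, -6)³ = 363 + (2*0)³ = 363 + 0³ = 363 + 0 = 363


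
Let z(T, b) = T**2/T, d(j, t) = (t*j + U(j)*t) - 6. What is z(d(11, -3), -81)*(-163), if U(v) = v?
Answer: 11736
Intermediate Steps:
d(j, t) = -6 + 2*j*t (d(j, t) = (t*j + j*t) - 6 = (j*t + j*t) - 6 = 2*j*t - 6 = -6 + 2*j*t)
z(T, b) = T
z(d(11, -3), -81)*(-163) = (-6 + 2*11*(-3))*(-163) = (-6 - 66)*(-163) = -72*(-163) = 11736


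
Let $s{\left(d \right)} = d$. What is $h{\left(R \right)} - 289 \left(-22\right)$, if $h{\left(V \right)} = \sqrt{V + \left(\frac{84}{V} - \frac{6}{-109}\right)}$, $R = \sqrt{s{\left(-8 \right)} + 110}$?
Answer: $6358 + \frac{\sqrt{189006 + 6261287 \sqrt{102}}}{1853} \approx 6362.3$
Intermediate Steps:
$R = \sqrt{102}$ ($R = \sqrt{-8 + 110} = \sqrt{102} \approx 10.1$)
$h{\left(V \right)} = \sqrt{\frac{6}{109} + V + \frac{84}{V}}$ ($h{\left(V \right)} = \sqrt{V + \left(\frac{84}{V} - - \frac{6}{109}\right)} = \sqrt{V + \left(\frac{84}{V} + \frac{6}{109}\right)} = \sqrt{V + \left(\frac{6}{109} + \frac{84}{V}\right)} = \sqrt{\frac{6}{109} + V + \frac{84}{V}}$)
$h{\left(R \right)} - 289 \left(-22\right) = \frac{\sqrt{654 + 11881 \sqrt{102} + \frac{998004}{\sqrt{102}}}}{109} - 289 \left(-22\right) = \frac{\sqrt{654 + 11881 \sqrt{102} + 998004 \frac{\sqrt{102}}{102}}}{109} - -6358 = \frac{\sqrt{654 + 11881 \sqrt{102} + \frac{166334 \sqrt{102}}{17}}}{109} + 6358 = \frac{\sqrt{654 + \frac{368311 \sqrt{102}}{17}}}{109} + 6358 = 6358 + \frac{\sqrt{654 + \frac{368311 \sqrt{102}}{17}}}{109}$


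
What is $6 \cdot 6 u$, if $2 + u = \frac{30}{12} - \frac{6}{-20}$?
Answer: $\frac{144}{5} \approx 28.8$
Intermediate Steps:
$u = \frac{4}{5}$ ($u = -2 + \left(\frac{30}{12} - \frac{6}{-20}\right) = -2 + \left(30 \cdot \frac{1}{12} - - \frac{3}{10}\right) = -2 + \left(\frac{5}{2} + \frac{3}{10}\right) = -2 + \frac{14}{5} = \frac{4}{5} \approx 0.8$)
$6 \cdot 6 u = 6 \cdot 6 \cdot \frac{4}{5} = 36 \cdot \frac{4}{5} = \frac{144}{5}$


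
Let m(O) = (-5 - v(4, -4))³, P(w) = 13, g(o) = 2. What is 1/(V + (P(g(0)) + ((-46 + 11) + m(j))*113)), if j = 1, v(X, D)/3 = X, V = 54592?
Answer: -1/504519 ≈ -1.9821e-6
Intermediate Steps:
v(X, D) = 3*X
m(O) = -4913 (m(O) = (-5 - 3*4)³ = (-5 - 1*12)³ = (-5 - 12)³ = (-17)³ = -4913)
1/(V + (P(g(0)) + ((-46 + 11) + m(j))*113)) = 1/(54592 + (13 + ((-46 + 11) - 4913)*113)) = 1/(54592 + (13 + (-35 - 4913)*113)) = 1/(54592 + (13 - 4948*113)) = 1/(54592 + (13 - 559124)) = 1/(54592 - 559111) = 1/(-504519) = -1/504519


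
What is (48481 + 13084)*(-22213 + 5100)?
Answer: -1053561845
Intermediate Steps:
(48481 + 13084)*(-22213 + 5100) = 61565*(-17113) = -1053561845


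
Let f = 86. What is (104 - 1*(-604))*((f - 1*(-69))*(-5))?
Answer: -548700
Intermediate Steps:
(104 - 1*(-604))*((f - 1*(-69))*(-5)) = (104 - 1*(-604))*((86 - 1*(-69))*(-5)) = (104 + 604)*((86 + 69)*(-5)) = 708*(155*(-5)) = 708*(-775) = -548700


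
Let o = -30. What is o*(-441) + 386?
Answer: 13616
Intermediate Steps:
o*(-441) + 386 = -30*(-441) + 386 = 13230 + 386 = 13616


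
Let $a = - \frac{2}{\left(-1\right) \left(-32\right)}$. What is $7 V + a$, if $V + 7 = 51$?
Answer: $\frac{4927}{16} \approx 307.94$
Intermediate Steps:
$a = - \frac{1}{16}$ ($a = - \frac{2}{32} = \left(-2\right) \frac{1}{32} = - \frac{1}{16} \approx -0.0625$)
$V = 44$ ($V = -7 + 51 = 44$)
$7 V + a = 7 \cdot 44 - \frac{1}{16} = 308 - \frac{1}{16} = \frac{4927}{16}$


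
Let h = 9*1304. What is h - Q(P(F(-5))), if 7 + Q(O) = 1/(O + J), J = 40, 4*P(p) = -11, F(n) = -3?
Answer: 1749703/149 ≈ 11743.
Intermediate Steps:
h = 11736
P(p) = -11/4 (P(p) = (¼)*(-11) = -11/4)
Q(O) = -7 + 1/(40 + O) (Q(O) = -7 + 1/(O + 40) = -7 + 1/(40 + O))
h - Q(P(F(-5))) = 11736 - (-279 - 7*(-11/4))/(40 - 11/4) = 11736 - (-279 + 77/4)/149/4 = 11736 - 4*(-1039)/(149*4) = 11736 - 1*(-1039/149) = 11736 + 1039/149 = 1749703/149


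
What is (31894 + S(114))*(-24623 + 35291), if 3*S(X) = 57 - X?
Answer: 340042500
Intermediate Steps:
S(X) = 19 - X/3 (S(X) = (57 - X)/3 = 19 - X/3)
(31894 + S(114))*(-24623 + 35291) = (31894 + (19 - ⅓*114))*(-24623 + 35291) = (31894 + (19 - 38))*10668 = (31894 - 19)*10668 = 31875*10668 = 340042500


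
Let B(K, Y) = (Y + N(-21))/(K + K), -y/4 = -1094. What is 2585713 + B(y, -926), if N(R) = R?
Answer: 22630159229/8752 ≈ 2.5857e+6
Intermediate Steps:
y = 4376 (y = -4*(-1094) = 4376)
B(K, Y) = (-21 + Y)/(2*K) (B(K, Y) = (Y - 21)/(K + K) = (-21 + Y)/((2*K)) = (-21 + Y)*(1/(2*K)) = (-21 + Y)/(2*K))
2585713 + B(y, -926) = 2585713 + (½)*(-21 - 926)/4376 = 2585713 + (½)*(1/4376)*(-947) = 2585713 - 947/8752 = 22630159229/8752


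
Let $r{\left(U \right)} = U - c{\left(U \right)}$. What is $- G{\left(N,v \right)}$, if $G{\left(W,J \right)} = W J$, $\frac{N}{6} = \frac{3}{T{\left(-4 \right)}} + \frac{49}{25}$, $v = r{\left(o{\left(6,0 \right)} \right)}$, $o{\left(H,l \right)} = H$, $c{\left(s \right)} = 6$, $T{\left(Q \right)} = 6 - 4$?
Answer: $0$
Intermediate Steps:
$T{\left(Q \right)} = 2$ ($T{\left(Q \right)} = 6 - 4 = 2$)
$r{\left(U \right)} = -6 + U$ ($r{\left(U \right)} = U - 6 = -6 + U$)
$v = 0$ ($v = -6 + 6 = 0$)
$N = \frac{519}{25}$ ($N = 6 \left(\frac{3}{2} + \frac{49}{25}\right) = 6 \cdot \frac{173}{50} = \frac{519}{25} \approx 20.76$)
$G{\left(W,J \right)} = J W$
$- G{\left(N,v \right)} = - \frac{0 \cdot 519}{25} = \left(-1\right) 0 = 0$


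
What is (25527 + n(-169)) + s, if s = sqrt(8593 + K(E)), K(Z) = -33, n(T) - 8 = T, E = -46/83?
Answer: 25366 + 4*sqrt(535) ≈ 25459.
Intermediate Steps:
E = -46/83 (E = -46*1/83 = -46/83 ≈ -0.55422)
n(T) = 8 + T
s = 4*sqrt(535) (s = sqrt(8593 - 33) = sqrt(8560) = 4*sqrt(535) ≈ 92.520)
(25527 + n(-169)) + s = (25527 + (8 - 169)) + 4*sqrt(535) = (25527 - 161) + 4*sqrt(535) = 25366 + 4*sqrt(535)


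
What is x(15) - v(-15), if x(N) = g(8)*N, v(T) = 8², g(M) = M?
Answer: 56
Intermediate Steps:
v(T) = 64
x(N) = 8*N
x(15) - v(-15) = 8*15 - 1*64 = 120 - 64 = 56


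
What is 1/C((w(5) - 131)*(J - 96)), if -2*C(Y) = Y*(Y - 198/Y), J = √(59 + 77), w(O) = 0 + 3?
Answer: -76611485/5532869075805769 - 3145728*√34/5532869075805769 ≈ -1.7162e-8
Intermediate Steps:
w(O) = 3
J = 2*√34 (J = √136 = 2*√34 ≈ 11.662)
C(Y) = -Y*(Y - 198/Y)/2
1/C((w(5) - 131)*(J - 96)) = 1/(99 - (3 - 131)²*(2*√34 - 96)²/2) = 1/(99 - 16384*(-96 + 2*√34)²/2) = 1/(99 - (12288 - 256*√34)²/2)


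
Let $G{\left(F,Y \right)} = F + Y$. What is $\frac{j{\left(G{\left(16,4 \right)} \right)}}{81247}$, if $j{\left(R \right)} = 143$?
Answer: $\frac{143}{81247} \approx 0.0017601$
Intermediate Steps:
$\frac{j{\left(G{\left(16,4 \right)} \right)}}{81247} = \frac{143}{81247}$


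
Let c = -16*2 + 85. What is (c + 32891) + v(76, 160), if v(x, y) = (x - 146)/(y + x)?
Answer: 3887357/118 ≈ 32944.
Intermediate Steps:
v(x, y) = (-146 + x)/(x + y)
c = 53 (c = -32 + 85 = 53)
(c + 32891) + v(76, 160) = (53 + 32891) + (-146 + 76)/(76 + 160) = 32944 - 70/236 = 32944 + (1/236)*(-70) = 32944 - 35/118 = 3887357/118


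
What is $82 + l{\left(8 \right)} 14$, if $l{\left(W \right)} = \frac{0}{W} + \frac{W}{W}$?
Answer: $96$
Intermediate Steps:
$l{\left(W \right)} = 1$ ($l{\left(W \right)} = 0 + 1 = 1$)
$82 + l{\left(8 \right)} 14 = 82 + 1 \cdot 14 = 82 + 14 = 96$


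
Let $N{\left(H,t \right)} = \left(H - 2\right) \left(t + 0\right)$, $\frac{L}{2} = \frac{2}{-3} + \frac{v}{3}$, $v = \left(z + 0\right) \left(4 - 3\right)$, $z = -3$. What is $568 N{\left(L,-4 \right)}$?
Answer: $\frac{36352}{3} \approx 12117.0$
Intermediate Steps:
$v = -3$ ($v = \left(-3 + 0\right) \left(4 - 3\right) = \left(-3\right) 1 = -3$)
$L = - \frac{10}{3}$ ($L = 2 \left(\frac{2}{-3} - \frac{3}{3}\right) = 2 \left(2 \left(- \frac{1}{3}\right) - 1\right) = 2 \left(- \frac{2}{3} - 1\right) = 2 \left(- \frac{5}{3}\right) = - \frac{10}{3} \approx -3.3333$)
$N{\left(H,t \right)} = t \left(-2 + H\right)$ ($N{\left(H,t \right)} = \left(-2 + H\right) t = t \left(-2 + H\right)$)
$568 N{\left(L,-4 \right)} = 568 \left(- 4 \left(-2 - \frac{10}{3}\right)\right) = 568 \left(\left(-4\right) \left(- \frac{16}{3}\right)\right) = 568 \cdot \frac{64}{3} = \frac{36352}{3}$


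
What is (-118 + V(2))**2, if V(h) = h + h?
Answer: 12996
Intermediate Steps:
V(h) = 2*h
(-118 + V(2))**2 = (-118 + 2*2)**2 = (-118 + 4)**2 = (-114)**2 = 12996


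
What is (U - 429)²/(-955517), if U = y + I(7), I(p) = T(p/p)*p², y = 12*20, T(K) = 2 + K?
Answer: -1764/955517 ≈ -0.0018461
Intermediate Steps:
y = 240
I(p) = 3*p² (I(p) = (2 + p/p)*p² = (2 + 1)*p² = 3*p²)
U = 387 (U = 240 + 3*7² = 240 + 3*49 = 240 + 147 = 387)
(U - 429)²/(-955517) = (387 - 429)²/(-955517) = (-42)²*(-1/955517) = 1764*(-1/955517) = -1764/955517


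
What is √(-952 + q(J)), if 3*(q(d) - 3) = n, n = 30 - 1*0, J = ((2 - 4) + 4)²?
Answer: I*√939 ≈ 30.643*I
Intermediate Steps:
J = 4 (J = (-2 + 4)² = 2² = 4)
n = 30 (n = 30 + 0 = 30)
q(d) = 13 (q(d) = 3 + (⅓)*30 = 3 + 10 = 13)
√(-952 + q(J)) = √(-952 + 13) = √(-939) = I*√939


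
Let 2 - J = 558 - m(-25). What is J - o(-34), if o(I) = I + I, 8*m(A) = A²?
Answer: -3279/8 ≈ -409.88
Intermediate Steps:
m(A) = A²/8
o(I) = 2*I
J = -3823/8 (J = 2 - (558 - (-25)²/8) = 2 - (558 - 625/8) = 2 - 1*3839/8 = 2 - 3839/8 = -3823/8 ≈ -477.88)
J - o(-34) = -3823/8 - 2*(-34) = -3823/8 - 1*(-68) = -3823/8 + 68 = -3279/8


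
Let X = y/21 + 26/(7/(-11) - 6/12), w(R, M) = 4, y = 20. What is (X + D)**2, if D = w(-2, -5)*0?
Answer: 132526144/275625 ≈ 480.82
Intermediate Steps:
D = 0 (D = 4*0 = 0)
X = -11512/525 (X = 20/21 + 26/(7/(-11) - 6/12) = 20*(1/21) + 26/(7*(-1/11) - 6*1/12) = 20/21 + 26/(-7/11 - 1/2) = 20/21 + 26/(-25/22) = 20/21 + 26*(-22/25) = 20/21 - 572/25 = -11512/525 ≈ -21.928)
(X + D)**2 = (-11512/525 + 0)**2 = (-11512/525)**2 = 132526144/275625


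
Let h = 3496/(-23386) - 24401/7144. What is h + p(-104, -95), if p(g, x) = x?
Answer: -8233613845/83534792 ≈ -98.565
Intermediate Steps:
h = -297808605/83534792 (h = 3496*(-1/23386) - 24401*1/7144 = -1748/11693 - 24401/7144 = -297808605/83534792 ≈ -3.5651)
h + p(-104, -95) = -297808605/83534792 - 95 = -8233613845/83534792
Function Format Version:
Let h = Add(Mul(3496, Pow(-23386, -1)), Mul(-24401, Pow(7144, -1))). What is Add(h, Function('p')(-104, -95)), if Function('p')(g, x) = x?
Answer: Rational(-8233613845, 83534792) ≈ -98.565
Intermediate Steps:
h = Rational(-297808605, 83534792) (h = Add(Mul(3496, Rational(-1, 23386)), Mul(-24401, Rational(1, 7144))) = Add(Rational(-1748, 11693), Rational(-24401, 7144)) = Rational(-297808605, 83534792) ≈ -3.5651)
Add(h, Function('p')(-104, -95)) = Add(Rational(-297808605, 83534792), -95) = Rational(-8233613845, 83534792)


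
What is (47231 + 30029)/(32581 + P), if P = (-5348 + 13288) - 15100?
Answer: 77260/25421 ≈ 3.0392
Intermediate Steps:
P = -7160 (P = 7940 - 15100 = -7160)
(47231 + 30029)/(32581 + P) = (47231 + 30029)/(32581 - 7160) = 77260/25421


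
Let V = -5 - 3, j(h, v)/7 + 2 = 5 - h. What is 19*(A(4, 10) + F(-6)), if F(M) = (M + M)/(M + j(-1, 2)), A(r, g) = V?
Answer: -1786/11 ≈ -162.36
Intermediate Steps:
j(h, v) = 21 - 7*h (j(h, v) = -14 + 7*(5 - h) = -14 + (35 - 7*h) = 21 - 7*h)
V = -8
A(r, g) = -8
F(M) = 2*M/(28 + M) (F(M) = (M + M)/(M + (21 - 7*(-1))) = (2*M)/(M + (21 + 7)) = (2*M)/(M + 28) = (2*M)/(28 + M) = 2*M/(28 + M))
19*(A(4, 10) + F(-6)) = 19*(-8 + 2*(-6)/(28 - 6)) = 19*(-8 + 2*(-6)/22) = 19*(-8 + 2*(-6)*(1/22)) = 19*(-8 - 6/11) = 19*(-94/11) = -1786/11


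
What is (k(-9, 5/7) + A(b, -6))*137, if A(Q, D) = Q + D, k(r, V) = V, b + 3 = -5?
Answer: -12741/7 ≈ -1820.1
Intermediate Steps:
b = -8 (b = -3 - 5 = -8)
A(Q, D) = D + Q
(k(-9, 5/7) + A(b, -6))*137 = (5/7 + (-6 - 8))*137 = (5*(⅐) - 14)*137 = (5/7 - 14)*137 = -93/7*137 = -12741/7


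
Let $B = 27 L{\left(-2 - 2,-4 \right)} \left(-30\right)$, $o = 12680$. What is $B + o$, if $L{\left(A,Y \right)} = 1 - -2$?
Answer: $10250$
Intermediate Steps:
$L{\left(A,Y \right)} = 3$ ($L{\left(A,Y \right)} = 1 + 2 = 3$)
$B = -2430$ ($B = 27 \cdot 3 \left(-30\right) = 81 \left(-30\right) = -2430$)
$B + o = -2430 + 12680 = 10250$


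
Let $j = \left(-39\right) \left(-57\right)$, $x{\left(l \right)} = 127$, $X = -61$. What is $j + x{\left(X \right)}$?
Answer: $2350$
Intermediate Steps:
$j = 2223$
$j + x{\left(X \right)} = 2223 + 127 = 2350$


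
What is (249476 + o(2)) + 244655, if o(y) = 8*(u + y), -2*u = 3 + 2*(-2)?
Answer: 494151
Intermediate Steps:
u = 1/2 (u = -(3 + 2*(-2))/2 = -(3 - 4)/2 = -1/2*(-1) = 1/2 ≈ 0.50000)
o(y) = 4 + 8*y (o(y) = 8*(1/2 + y) = 4 + 8*y)
(249476 + o(2)) + 244655 = (249476 + (4 + 8*2)) + 244655 = (249476 + (4 + 16)) + 244655 = (249476 + 20) + 244655 = 249496 + 244655 = 494151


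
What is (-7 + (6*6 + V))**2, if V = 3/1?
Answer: 1024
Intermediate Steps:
V = 3 (V = 3*1 = 3)
(-7 + (6*6 + V))**2 = (-7 + (6*6 + 3))**2 = (-7 + (36 + 3))**2 = (-7 + 39)**2 = 32**2 = 1024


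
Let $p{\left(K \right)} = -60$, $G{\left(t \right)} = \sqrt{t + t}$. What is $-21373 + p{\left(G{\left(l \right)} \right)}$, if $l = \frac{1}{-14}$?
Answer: $-21433$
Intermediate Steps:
$l = - \frac{1}{14} \approx -0.071429$
$G{\left(t \right)} = \sqrt{2} \sqrt{t}$ ($G{\left(t \right)} = \sqrt{2 t} = \sqrt{2} \sqrt{t}$)
$-21373 + p{\left(G{\left(l \right)} \right)} = -21373 - 60 = -21433$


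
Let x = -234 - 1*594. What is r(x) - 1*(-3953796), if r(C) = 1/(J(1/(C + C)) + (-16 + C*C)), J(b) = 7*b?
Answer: 4488746975033052/1135300601 ≈ 3.9538e+6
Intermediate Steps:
x = -828 (x = -234 - 594 = -828)
r(C) = 1/(-16 + C² + 7/(2*C)) (r(C) = 1/(7/(C + C) + (-16 + C*C)) = 1/(7/((2*C)) + (-16 + C²)) = 1/(7*(1/(2*C)) + (-16 + C²)) = 1/(7/(2*C) + (-16 + C²)) = 1/(-16 + C² + 7/(2*C)))
r(x) - 1*(-3953796) = 2*(-828)/(7 + 2*(-828)*(-16 + (-828)²)) - 1*(-3953796) = 2*(-828)/(7 + 2*(-828)*(-16 + 685584)) + 3953796 = 2*(-828)/(7 + 2*(-828)*685568) + 3953796 = 2*(-828)/(7 - 1135300608) + 3953796 = 2*(-828)/(-1135300601) + 3953796 = 2*(-828)*(-1/1135300601) + 3953796 = 1656/1135300601 + 3953796 = 4488746975033052/1135300601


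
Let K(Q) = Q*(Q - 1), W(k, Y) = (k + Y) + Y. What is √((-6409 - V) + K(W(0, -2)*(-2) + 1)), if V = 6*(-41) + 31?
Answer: I*√6122 ≈ 78.243*I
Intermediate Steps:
V = -215 (V = -246 + 31 = -215)
W(k, Y) = k + 2*Y (W(k, Y) = (Y + k) + Y = k + 2*Y)
K(Q) = Q*(-1 + Q)
√((-6409 - V) + K(W(0, -2)*(-2) + 1)) = √((-6409 - 1*(-215)) + ((0 + 2*(-2))*(-2) + 1)*(-1 + ((0 + 2*(-2))*(-2) + 1))) = √((-6409 + 215) + ((0 - 4)*(-2) + 1)*(-1 + ((0 - 4)*(-2) + 1))) = √(-6194 + (-4*(-2) + 1)*(-1 + (-4*(-2) + 1))) = √(-6194 + (8 + 1)*(-1 + (8 + 1))) = √(-6194 + 9*(-1 + 9)) = √(-6194 + 9*8) = √(-6194 + 72) = √(-6122) = I*√6122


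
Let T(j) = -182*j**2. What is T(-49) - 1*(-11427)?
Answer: -425555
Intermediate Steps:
T(-49) - 1*(-11427) = -182*(-49)**2 - 1*(-11427) = -182*2401 + 11427 = -436982 + 11427 = -425555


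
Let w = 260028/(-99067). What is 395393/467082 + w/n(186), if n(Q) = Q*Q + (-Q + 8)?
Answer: 674022657679031/796301946609246 ≈ 0.84644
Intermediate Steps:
n(Q) = 8 + Q**2 - Q (n(Q) = Q**2 + (8 - Q) = 8 + Q**2 - Q)
w = -260028/99067 (w = 260028*(-1/99067) = -260028/99067 ≈ -2.6248)
395393/467082 + w/n(186) = 395393/467082 - 260028/(99067*(8 + 186**2 - 1*186)) = 395393*(1/467082) - 260028/(99067*(8 + 34596 - 186)) = 395393/467082 - 260028/99067/34418 = 395393/467082 - 260028/99067*1/34418 = 395393/467082 - 130014/1704844003 = 674022657679031/796301946609246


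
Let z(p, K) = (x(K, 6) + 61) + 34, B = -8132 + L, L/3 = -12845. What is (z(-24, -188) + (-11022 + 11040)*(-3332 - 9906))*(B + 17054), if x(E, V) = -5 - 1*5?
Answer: 7053786987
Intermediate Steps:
L = -38535 (L = 3*(-12845) = -38535)
x(E, V) = -10 (x(E, V) = -5 - 5 = -10)
B = -46667 (B = -8132 - 38535 = -46667)
z(p, K) = 85 (z(p, K) = (-10 + 61) + 34 = 51 + 34 = 85)
(z(-24, -188) + (-11022 + 11040)*(-3332 - 9906))*(B + 17054) = (85 + (-11022 + 11040)*(-3332 - 9906))*(-46667 + 17054) = (85 + 18*(-13238))*(-29613) = (85 - 238284)*(-29613) = -238199*(-29613) = 7053786987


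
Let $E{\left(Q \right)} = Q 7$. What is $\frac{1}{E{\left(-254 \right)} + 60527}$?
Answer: $\frac{1}{58749} \approx 1.7022 \cdot 10^{-5}$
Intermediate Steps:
$E{\left(Q \right)} = 7 Q$
$\frac{1}{E{\left(-254 \right)} + 60527} = \frac{1}{7 \left(-254\right) + 60527} = \frac{1}{-1778 + 60527} = \frac{1}{58749}$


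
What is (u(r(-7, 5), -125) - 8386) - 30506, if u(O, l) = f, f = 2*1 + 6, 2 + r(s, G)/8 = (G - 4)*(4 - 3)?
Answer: -38884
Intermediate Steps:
r(s, G) = -48 + 8*G (r(s, G) = -16 + 8*((G - 4)*(4 - 3)) = -16 + 8*((-4 + G)*1) = -16 + 8*(-4 + G) = -16 + (-32 + 8*G) = -48 + 8*G)
f = 8 (f = 2 + 6 = 8)
u(O, l) = 8
(u(r(-7, 5), -125) - 8386) - 30506 = (8 - 8386) - 30506 = -8378 - 30506 = -38884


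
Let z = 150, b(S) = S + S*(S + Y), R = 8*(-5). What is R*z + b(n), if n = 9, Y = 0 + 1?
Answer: -5901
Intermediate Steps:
Y = 1
R = -40
b(S) = S + S*(1 + S) (b(S) = S + S*(S + 1) = S + S*(1 + S))
R*z + b(n) = -40*150 + 9*(2 + 9) = -6000 + 9*11 = -6000 + 99 = -5901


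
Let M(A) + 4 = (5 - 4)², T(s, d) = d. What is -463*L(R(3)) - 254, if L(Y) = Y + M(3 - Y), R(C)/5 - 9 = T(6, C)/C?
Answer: -22015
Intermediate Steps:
M(A) = -3 (M(A) = -4 + (5 - 4)² = -4 + 1² = -4 + 1 = -3)
R(C) = 50 (R(C) = 45 + 5*(C/C) = 45 + 5*1 = 45 + 5 = 50)
L(Y) = -3 + Y (L(Y) = Y - 3 = -3 + Y)
-463*L(R(3)) - 254 = -463*(-3 + 50) - 254 = -463*47 - 254 = -21761 - 254 = -22015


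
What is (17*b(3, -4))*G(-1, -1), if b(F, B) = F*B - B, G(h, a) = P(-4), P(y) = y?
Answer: 544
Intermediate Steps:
G(h, a) = -4
b(F, B) = -B + B*F (b(F, B) = B*F - B = -B + B*F)
(17*b(3, -4))*G(-1, -1) = (17*(-4*(-1 + 3)))*(-4) = (17*(-4*2))*(-4) = (17*(-8))*(-4) = -136*(-4) = 544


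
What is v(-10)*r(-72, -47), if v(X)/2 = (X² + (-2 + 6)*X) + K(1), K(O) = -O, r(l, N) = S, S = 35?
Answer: 4130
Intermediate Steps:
r(l, N) = 35
v(X) = -2 + 2*X² + 8*X (v(X) = 2*((X² + (-2 + 6)*X) - 1*1) = 2*((X² + 4*X) - 1) = 2*(-1 + X² + 4*X) = -2 + 2*X² + 8*X)
v(-10)*r(-72, -47) = (-2 + 2*(-10)² + 8*(-10))*35 = (-2 + 2*100 - 80)*35 = (-2 + 200 - 80)*35 = 118*35 = 4130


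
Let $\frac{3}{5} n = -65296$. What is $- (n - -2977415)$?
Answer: $- \frac{8605765}{3} \approx -2.8686 \cdot 10^{6}$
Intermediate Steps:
$n = - \frac{326480}{3}$ ($n = \frac{5}{3} \left(-65296\right) = - \frac{326480}{3} \approx -1.0883 \cdot 10^{5}$)
$- (n - -2977415) = - (- \frac{326480}{3} - -2977415) = - (- \frac{326480}{3} + 2977415) = \left(-1\right) \frac{8605765}{3} = - \frac{8605765}{3}$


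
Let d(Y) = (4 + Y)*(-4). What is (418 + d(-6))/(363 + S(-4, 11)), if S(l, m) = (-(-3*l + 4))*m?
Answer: 426/187 ≈ 2.2781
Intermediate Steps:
d(Y) = -16 - 4*Y
S(l, m) = m*(-4 + 3*l) (S(l, m) = (-(4 - 3*l))*m = (-4 + 3*l)*m = m*(-4 + 3*l))
(418 + d(-6))/(363 + S(-4, 11)) = (418 + (-16 - 4*(-6)))/(363 + 11*(-4 + 3*(-4))) = (418 + (-16 + 24))/(363 + 11*(-4 - 12)) = (418 + 8)/(363 + 11*(-16)) = 426/(363 - 176) = 426/187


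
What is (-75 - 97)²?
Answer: 29584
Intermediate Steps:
(-75 - 97)² = (-172)² = 29584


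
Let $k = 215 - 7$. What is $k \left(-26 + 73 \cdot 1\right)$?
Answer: $9776$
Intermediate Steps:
$k = 208$ ($k = 215 - 7 = 208$)
$k \left(-26 + 73 \cdot 1\right) = 208 \left(-26 + 73 \cdot 1\right) = 208 \left(-26 + 73\right) = 208 \cdot 47 = 9776$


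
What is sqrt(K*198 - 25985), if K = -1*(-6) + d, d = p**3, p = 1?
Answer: I*sqrt(24599) ≈ 156.84*I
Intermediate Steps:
d = 1 (d = 1**3 = 1)
K = 7 (K = -1*(-6) + 1 = 6 + 1 = 7)
sqrt(K*198 - 25985) = sqrt(7*198 - 25985) = sqrt(1386 - 25985) = sqrt(-24599) = I*sqrt(24599)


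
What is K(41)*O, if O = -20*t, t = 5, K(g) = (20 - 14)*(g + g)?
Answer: -49200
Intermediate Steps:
K(g) = 12*g (K(g) = 6*(2*g) = 12*g)
O = -100 (O = -20*5 = -100)
K(41)*O = (12*41)*(-100) = 492*(-100) = -49200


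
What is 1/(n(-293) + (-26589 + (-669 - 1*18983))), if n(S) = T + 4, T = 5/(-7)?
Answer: -7/323664 ≈ -2.1627e-5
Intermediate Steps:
T = -5/7 (T = 5*(-1/7) = -5/7 ≈ -0.71429)
n(S) = 23/7 (n(S) = -5/7 + 4 = 23/7)
1/(n(-293) + (-26589 + (-669 - 1*18983))) = 1/(23/7 + (-26589 + (-669 - 1*18983))) = 1/(23/7 + (-26589 + (-669 - 18983))) = 1/(23/7 + (-26589 - 19652)) = 1/(23/7 - 46241) = 1/(-323664/7) = -7/323664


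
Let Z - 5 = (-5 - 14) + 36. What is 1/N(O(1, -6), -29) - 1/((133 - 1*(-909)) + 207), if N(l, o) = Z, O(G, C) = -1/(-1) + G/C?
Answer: 1227/27478 ≈ 0.044654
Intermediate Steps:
O(G, C) = 1 + G/C (O(G, C) = -1*(-1) + G/C = 1 + G/C)
Z = 22 (Z = 5 + ((-5 - 14) + 36) = 5 + (-19 + 36) = 5 + 17 = 22)
N(l, o) = 22
1/N(O(1, -6), -29) - 1/((133 - 1*(-909)) + 207) = 1/22 - 1/((133 - 1*(-909)) + 207) = 1/22 - 1/((133 + 909) + 207) = 1/22 - 1/(1042 + 207) = 1/22 - 1/1249 = 1227/27478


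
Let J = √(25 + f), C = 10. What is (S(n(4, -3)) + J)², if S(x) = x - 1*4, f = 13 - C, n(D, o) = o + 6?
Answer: 29 - 4*√7 ≈ 18.417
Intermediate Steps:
n(D, o) = 6 + o
f = 3 (f = 13 - 1*10 = 13 - 10 = 3)
S(x) = -4 + x (S(x) = x - 4 = -4 + x)
J = 2*√7 (J = √(25 + 3) = √28 = 2*√7 ≈ 5.2915)
(S(n(4, -3)) + J)² = ((-4 + (6 - 3)) + 2*√7)² = ((-4 + 3) + 2*√7)² = (-1 + 2*√7)²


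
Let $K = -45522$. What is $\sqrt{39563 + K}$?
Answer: $i \sqrt{5959} \approx 77.195 i$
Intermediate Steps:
$\sqrt{39563 + K} = \sqrt{39563 - 45522} = \sqrt{-5959} = i \sqrt{5959}$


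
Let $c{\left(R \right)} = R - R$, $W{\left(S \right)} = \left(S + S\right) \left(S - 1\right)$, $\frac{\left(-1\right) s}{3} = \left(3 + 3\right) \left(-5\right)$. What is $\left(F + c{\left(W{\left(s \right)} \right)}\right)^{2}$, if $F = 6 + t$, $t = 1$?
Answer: $49$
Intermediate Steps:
$s = 90$ ($s = - 3 \left(3 + 3\right) \left(-5\right) = - 3 \cdot 6 \left(-5\right) = \left(-3\right) \left(-30\right) = 90$)
$W{\left(S \right)} = 2 S \left(-1 + S\right)$
$c{\left(R \right)} = 0$
$F = 7$ ($F = 6 + 1 = 7$)
$\left(F + c{\left(W{\left(s \right)} \right)}\right)^{2} = \left(7 + 0\right)^{2} = 7^{2} = 49$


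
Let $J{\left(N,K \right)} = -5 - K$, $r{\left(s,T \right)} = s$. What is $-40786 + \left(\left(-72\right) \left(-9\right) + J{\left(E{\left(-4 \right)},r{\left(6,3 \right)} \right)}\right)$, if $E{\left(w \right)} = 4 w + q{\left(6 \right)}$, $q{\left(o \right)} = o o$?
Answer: $-40149$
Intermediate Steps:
$q{\left(o \right)} = o^{2}$
$E{\left(w \right)} = 36 + 4 w$ ($E{\left(w \right)} = 4 w + 6^{2} = 4 w + 36 = 36 + 4 w$)
$-40786 + \left(\left(-72\right) \left(-9\right) + J{\left(E{\left(-4 \right)},r{\left(6,3 \right)} \right)}\right) = -40786 - -637 = -40786 + \left(648 - 11\right) = -40786 + 637 = -40149$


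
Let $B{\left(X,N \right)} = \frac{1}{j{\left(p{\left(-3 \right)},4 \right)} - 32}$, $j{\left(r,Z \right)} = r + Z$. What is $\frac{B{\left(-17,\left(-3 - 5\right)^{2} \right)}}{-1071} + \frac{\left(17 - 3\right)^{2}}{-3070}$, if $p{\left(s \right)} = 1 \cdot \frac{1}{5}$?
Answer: $- \frac{14581487}{228513915} \approx -0.06381$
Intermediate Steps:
$p{\left(s \right)} = \frac{1}{5}$ ($p{\left(s \right)} = 1 \cdot \frac{1}{5} = \frac{1}{5}$)
$j{\left(r,Z \right)} = Z + r$
$B{\left(X,N \right)} = - \frac{5}{139}$ ($B{\left(X,N \right)} = \frac{1}{\left(4 + \frac{1}{5}\right) - 32} = \frac{1}{\frac{21}{5} - 32} = \frac{1}{- \frac{139}{5}} = - \frac{5}{139}$)
$\frac{B{\left(-17,\left(-3 - 5\right)^{2} \right)}}{-1071} + \frac{\left(17 - 3\right)^{2}}{-3070} = - \frac{5}{139 \left(-1071\right)} + \frac{\left(17 - 3\right)^{2}}{-3070} = \left(- \frac{5}{139}\right) \left(- \frac{1}{1071}\right) + 14^{2} \left(- \frac{1}{3070}\right) = \frac{5}{148869} + 196 \left(- \frac{1}{3070}\right) = \frac{5}{148869} - \frac{98}{1535} = - \frac{14581487}{228513915}$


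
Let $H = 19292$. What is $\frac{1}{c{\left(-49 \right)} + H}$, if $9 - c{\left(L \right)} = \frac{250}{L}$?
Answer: $\frac{49}{945999} \approx 5.1797 \cdot 10^{-5}$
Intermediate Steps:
$c{\left(L \right)} = 9 - \frac{250}{L}$
$\frac{1}{c{\left(-49 \right)} + H} = \frac{1}{\left(9 - \frac{250}{-49}\right) + 19292} = \frac{1}{\left(9 - - \frac{250}{49}\right) + 19292} = \frac{1}{\left(9 + \frac{250}{49}\right) + 19292} = \frac{1}{\frac{691}{49} + 19292} = \frac{1}{\frac{945999}{49}} = \frac{49}{945999}$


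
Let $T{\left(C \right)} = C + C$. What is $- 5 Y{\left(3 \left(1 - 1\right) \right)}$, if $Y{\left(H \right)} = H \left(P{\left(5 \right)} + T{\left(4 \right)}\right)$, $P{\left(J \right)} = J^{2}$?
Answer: $0$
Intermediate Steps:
$T{\left(C \right)} = 2 C$
$Y{\left(H \right)} = 33 H$ ($Y{\left(H \right)} = H \left(5^{2} + 2 \cdot 4\right) = H \left(25 + 8\right) = H 33 = 33 H$)
$- 5 Y{\left(3 \left(1 - 1\right) \right)} = - 5 \cdot 33 \cdot 3 \left(1 - 1\right) = - 5 \cdot 33 \cdot 3 \cdot 0 = - 5 \cdot 33 \cdot 0 = \left(-5\right) 0 = 0$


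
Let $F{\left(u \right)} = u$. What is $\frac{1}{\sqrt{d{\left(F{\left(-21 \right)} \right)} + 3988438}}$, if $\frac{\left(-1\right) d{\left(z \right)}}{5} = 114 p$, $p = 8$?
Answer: $\frac{\sqrt{3983878}}{3983878} \approx 0.00050101$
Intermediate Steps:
$d{\left(z \right)} = -4560$ ($d{\left(z \right)} = - 5 \cdot 114 \cdot 8 = \left(-5\right) 912 = -4560$)
$\frac{1}{\sqrt{d{\left(F{\left(-21 \right)} \right)} + 3988438}} = \frac{1}{\sqrt{-4560 + 3988438}} = \frac{1}{\sqrt{3983878}} = \frac{\sqrt{3983878}}{3983878}$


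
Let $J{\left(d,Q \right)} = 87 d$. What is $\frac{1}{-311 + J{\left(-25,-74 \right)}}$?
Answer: $- \frac{1}{2486} \approx -0.00040225$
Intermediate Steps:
$\frac{1}{-311 + J{\left(-25,-74 \right)}} = \frac{1}{-311 + 87 \left(-25\right)} = \frac{1}{-311 - 2175} = \frac{1}{-2486} = - \frac{1}{2486}$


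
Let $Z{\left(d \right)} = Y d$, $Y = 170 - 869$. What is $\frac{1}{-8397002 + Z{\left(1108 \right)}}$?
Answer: $- \frac{1}{9171494} \approx -1.0903 \cdot 10^{-7}$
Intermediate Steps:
$Y = -699$
$Z{\left(d \right)} = - 699 d$
$\frac{1}{-8397002 + Z{\left(1108 \right)}} = \frac{1}{-8397002 - 774492} = \frac{1}{-9171494} = - \frac{1}{9171494}$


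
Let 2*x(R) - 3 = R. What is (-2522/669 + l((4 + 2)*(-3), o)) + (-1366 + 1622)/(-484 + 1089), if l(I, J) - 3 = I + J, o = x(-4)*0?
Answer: -7425721/404745 ≈ -18.347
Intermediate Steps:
x(R) = 3/2 + R/2
o = 0 (o = (3/2 + (1/2)*(-4))*0 = (3/2 - 2)*0 = -1/2*0 = 0)
l(I, J) = 3 + I + J (l(I, J) = 3 + (I + J) = 3 + I + J)
(-2522/669 + l((4 + 2)*(-3), o)) + (-1366 + 1622)/(-484 + 1089) = (-2522/669 + (3 + (4 + 2)*(-3) + 0)) + (-1366 + 1622)/(-484 + 1089) = (-2522*1/669 + (3 + 6*(-3) + 0)) + 256/605 = (-2522/669 + (3 - 18 + 0)) + 256*(1/605) = (-2522/669 - 15) + 256/605 = -12557/669 + 256/605 = -7425721/404745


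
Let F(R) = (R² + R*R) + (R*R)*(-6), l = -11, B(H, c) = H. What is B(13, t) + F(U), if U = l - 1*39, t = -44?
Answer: -9987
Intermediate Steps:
U = -50 (U = -11 - 1*39 = -11 - 39 = -50)
F(R) = -4*R² (F(R) = (R² + R²) + R²*(-6) = 2*R² - 6*R² = -4*R²)
B(13, t) + F(U) = 13 - 4*(-50)² = 13 - 4*2500 = 13 - 10000 = -9987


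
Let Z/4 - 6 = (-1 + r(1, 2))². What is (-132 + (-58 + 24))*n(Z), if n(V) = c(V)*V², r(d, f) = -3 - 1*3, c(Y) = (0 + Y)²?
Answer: -388864960000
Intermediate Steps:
c(Y) = Y²
r(d, f) = -6 (r(d, f) = -3 - 3 = -6)
Z = 220 (Z = 24 + 4*(-1 - 6)² = 24 + 4*(-7)² = 24 + 4*49 = 24 + 196 = 220)
n(V) = V⁴ (n(V) = V²*V² = V⁴)
(-132 + (-58 + 24))*n(Z) = (-132 + (-58 + 24))*220⁴ = (-132 - 34)*2342560000 = -166*2342560000 = -388864960000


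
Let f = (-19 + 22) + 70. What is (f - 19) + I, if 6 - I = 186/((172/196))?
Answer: -6534/43 ≈ -151.95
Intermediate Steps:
I = -8856/43 (I = 6 - 186/(172/196) = 6 - 186/(172*(1/196)) = 6 - 186/43/49 = 6 - 186*49/43 = 6 - 1*9114/43 = 6 - 9114/43 = -8856/43 ≈ -205.95)
f = 73 (f = 3 + 70 = 73)
(f - 19) + I = (73 - 19) - 8856/43 = 54 - 8856/43 = -6534/43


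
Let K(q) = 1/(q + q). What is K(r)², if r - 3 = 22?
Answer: 1/2500 ≈ 0.00040000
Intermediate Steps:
r = 25 (r = 3 + 22 = 25)
K(q) = 1/(2*q)
K(r)² = ((½)/25)² = ((½)*(1/25))² = (1/50)² = 1/2500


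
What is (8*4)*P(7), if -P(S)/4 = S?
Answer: -896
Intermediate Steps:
P(S) = -4*S
(8*4)*P(7) = (8*4)*(-4*7) = 32*(-28) = -896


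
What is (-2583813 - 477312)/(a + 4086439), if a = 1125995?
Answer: -1020375/1737478 ≈ -0.58727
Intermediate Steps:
(-2583813 - 477312)/(a + 4086439) = (-2583813 - 477312)/(1125995 + 4086439) = -3061125/5212434 = -3061125*1/5212434 = -1020375/1737478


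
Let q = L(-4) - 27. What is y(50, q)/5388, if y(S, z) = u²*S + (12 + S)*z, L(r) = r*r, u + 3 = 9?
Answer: 559/2694 ≈ 0.20750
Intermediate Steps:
u = 6 (u = -3 + 9 = 6)
L(r) = r²
q = -11 (q = (-4)² - 27 = 16 - 27 = -11)
y(S, z) = 36*S + z*(12 + S) (y(S, z) = 6²*S + (12 + S)*z = 36*S + z*(12 + S))
y(50, q)/5388 = (12*(-11) + 36*50 + 50*(-11))/5388 = (-132 + 1800 - 550)*(1/5388) = 1118*(1/5388) = 559/2694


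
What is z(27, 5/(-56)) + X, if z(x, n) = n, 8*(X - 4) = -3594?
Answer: -24939/56 ≈ -445.34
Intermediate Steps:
X = -1781/4 (X = 4 + (⅛)*(-3594) = 4 - 1797/4 = -1781/4 ≈ -445.25)
z(27, 5/(-56)) + X = 5/(-56) - 1781/4 = 5*(-1/56) - 1781/4 = -5/56 - 1781/4 = -24939/56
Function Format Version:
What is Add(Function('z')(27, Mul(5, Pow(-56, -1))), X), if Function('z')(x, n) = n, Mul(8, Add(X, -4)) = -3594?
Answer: Rational(-24939, 56) ≈ -445.34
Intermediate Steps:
X = Rational(-1781, 4) (X = Add(4, Mul(Rational(1, 8), -3594)) = Add(4, Rational(-1797, 4)) = Rational(-1781, 4) ≈ -445.25)
Add(Function('z')(27, Mul(5, Pow(-56, -1))), X) = Add(Mul(5, Pow(-56, -1)), Rational(-1781, 4)) = Add(Mul(5, Rational(-1, 56)), Rational(-1781, 4)) = Add(Rational(-5, 56), Rational(-1781, 4)) = Rational(-24939, 56)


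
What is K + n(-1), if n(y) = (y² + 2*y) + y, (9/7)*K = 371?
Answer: 2579/9 ≈ 286.56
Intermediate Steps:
K = 2597/9 (K = (7/9)*371 = 2597/9 ≈ 288.56)
n(y) = y² + 3*y
K + n(-1) = 2597/9 - (3 - 1) = 2597/9 - 1*2 = 2597/9 - 2 = 2579/9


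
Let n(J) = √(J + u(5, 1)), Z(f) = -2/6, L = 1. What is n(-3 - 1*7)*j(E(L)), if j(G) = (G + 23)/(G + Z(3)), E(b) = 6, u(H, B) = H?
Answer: 87*I*√5/17 ≈ 11.443*I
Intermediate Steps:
Z(f) = -⅓ (Z(f) = -2*⅙ = -⅓)
n(J) = √(5 + J) (n(J) = √(J + 5) = √(5 + J))
j(G) = (23 + G)/(-⅓ + G) (j(G) = (G + 23)/(G - ⅓) = (23 + G)/(-⅓ + G))
n(-3 - 1*7)*j(E(L)) = √(5 + (-3 - 1*7))*(3*(23 + 6)/(-1 + 3*6)) = √(5 + (-3 - 7))*(3*29/(-1 + 18)) = √(5 - 10)*(3*29/17) = √(-5)*(3*(1/17)*29) = (I*√5)*(87/17) = 87*I*√5/17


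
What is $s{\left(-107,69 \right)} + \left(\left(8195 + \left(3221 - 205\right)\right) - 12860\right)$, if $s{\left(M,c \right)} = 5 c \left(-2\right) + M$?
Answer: $-2446$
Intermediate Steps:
$s{\left(M,c \right)} = M - 10 c$ ($s{\left(M,c \right)} = - 10 c + M = M - 10 c$)
$s{\left(-107,69 \right)} + \left(\left(8195 + \left(3221 - 205\right)\right) - 12860\right) = \left(-107 - 690\right) + \left(\left(8195 + \left(3221 - 205\right)\right) - 12860\right) = -797 + \left(\left(8195 + 3016\right) - 12860\right) = -797 + \left(11211 - 12860\right) = -797 - 1649 = -2446$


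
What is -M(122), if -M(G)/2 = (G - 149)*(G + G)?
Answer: -13176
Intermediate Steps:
M(G) = -4*G*(-149 + G) (M(G) = -2*(G - 149)*(G + G) = -2*(-149 + G)*2*G = -4*G*(-149 + G))
-M(122) = -4*122*(149 - 1*122) = -4*122*(149 - 122) = -4*122*27 = -1*13176 = -13176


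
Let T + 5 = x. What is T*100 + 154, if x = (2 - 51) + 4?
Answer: -4846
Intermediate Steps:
x = -45 (x = -49 + 4 = -45)
T = -50 (T = -5 - 45 = -50)
T*100 + 154 = -50*100 + 154 = -5000 + 154 = -4846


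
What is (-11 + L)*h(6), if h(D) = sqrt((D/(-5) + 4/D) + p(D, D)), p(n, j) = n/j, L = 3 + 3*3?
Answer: sqrt(105)/15 ≈ 0.68313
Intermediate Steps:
L = 12 (L = 3 + 9 = 12)
h(D) = sqrt(1 + 4/D - D/5) (h(D) = sqrt((D/(-5) + 4/D) + D/D) = sqrt((D*(-1/5) + 4/D) + 1) = sqrt((-D/5 + 4/D) + 1) = sqrt((4/D - D/5) + 1) = sqrt(1 + 4/D - D/5))
(-11 + L)*h(6) = (-11 + 12)*(sqrt(25 - 5*6 + 100/6)/5) = 1*(sqrt(25 - 30 + 100*(1/6))/5) = 1*(sqrt(25 - 30 + 50/3)/5) = 1*(sqrt(35/3)/5) = 1*((sqrt(105)/3)/5) = 1*(sqrt(105)/15) = sqrt(105)/15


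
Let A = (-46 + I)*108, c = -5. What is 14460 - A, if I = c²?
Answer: 16728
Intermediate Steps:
I = 25 (I = (-5)² = 25)
A = -2268 (A = (-46 + 25)*108 = -21*108 = -2268)
14460 - A = 14460 - 1*(-2268) = 14460 + 2268 = 16728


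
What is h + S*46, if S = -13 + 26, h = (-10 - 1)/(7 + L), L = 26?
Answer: 1793/3 ≈ 597.67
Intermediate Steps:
h = -⅓ (h = (-10 - 1)/(7 + 26) = -11/33 = -11*1/33 = -⅓ ≈ -0.33333)
S = 13
h + S*46 = -⅓ + 13*46 = -⅓ + 598 = 1793/3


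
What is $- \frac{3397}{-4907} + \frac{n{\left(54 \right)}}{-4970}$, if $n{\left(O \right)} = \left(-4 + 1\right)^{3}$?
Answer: $\frac{2430797}{3483970} \approx 0.69771$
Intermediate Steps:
$n{\left(O \right)} = -27$ ($n{\left(O \right)} = \left(-3\right)^{3} = -27$)
$- \frac{3397}{-4907} + \frac{n{\left(54 \right)}}{-4970} = - \frac{3397}{-4907} - \frac{27}{-4970} = \left(-3397\right) \left(- \frac{1}{4907}\right) - - \frac{27}{4970} = \frac{3397}{4907} + \frac{27}{4970} = \frac{2430797}{3483970}$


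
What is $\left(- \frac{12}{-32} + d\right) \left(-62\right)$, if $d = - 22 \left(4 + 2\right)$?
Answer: $\frac{32643}{4} \approx 8160.8$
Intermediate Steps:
$d = -132$ ($d = \left(-22\right) 6 = -132$)
$\left(- \frac{12}{-32} + d\right) \left(-62\right) = \left(- \frac{12}{-32} - 132\right) \left(-62\right) = \left(\left(-12\right) \left(- \frac{1}{32}\right) - 132\right) \left(-62\right) = \left(\frac{3}{8} - 132\right) \left(-62\right) = \left(- \frac{1053}{8}\right) \left(-62\right) = \frac{32643}{4}$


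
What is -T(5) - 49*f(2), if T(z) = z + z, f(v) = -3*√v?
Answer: -10 + 147*√2 ≈ 197.89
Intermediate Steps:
T(z) = 2*z
-T(5) - 49*f(2) = -2*5 - (-147)*√2 = -1*10 + 147*√2 = -10 + 147*√2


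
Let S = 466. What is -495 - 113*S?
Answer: -53153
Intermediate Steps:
-495 - 113*S = -495 - 113*466 = -495 - 52658 = -53153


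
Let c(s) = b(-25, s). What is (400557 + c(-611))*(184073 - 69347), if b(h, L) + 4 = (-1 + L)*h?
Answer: 47709151278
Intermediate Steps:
b(h, L) = -4 + h*(-1 + L) (b(h, L) = -4 + (-1 + L)*h = -4 + h*(-1 + L))
c(s) = 21 - 25*s (c(s) = -4 - 1*(-25) + s*(-25) = -4 + 25 - 25*s = 21 - 25*s)
(400557 + c(-611))*(184073 - 69347) = (400557 + (21 - 25*(-611)))*(184073 - 69347) = (400557 + (21 + 15275))*114726 = (400557 + 15296)*114726 = 415853*114726 = 47709151278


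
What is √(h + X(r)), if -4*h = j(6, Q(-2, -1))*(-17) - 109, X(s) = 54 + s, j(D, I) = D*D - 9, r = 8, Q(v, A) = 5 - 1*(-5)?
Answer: 2*√51 ≈ 14.283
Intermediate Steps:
Q(v, A) = 10 (Q(v, A) = 5 + 5 = 10)
j(D, I) = -9 + D² (j(D, I) = D² - 9 = -9 + D²)
h = 142 (h = -((-9 + 6²)*(-17) - 109)/4 = -((-9 + 36)*(-17) - 109)/4 = -(27*(-17) - 109)/4 = -(-459 - 109)/4 = -¼*(-568) = 142)
√(h + X(r)) = √(142 + (54 + 8)) = √(142 + 62) = √204 = 2*√51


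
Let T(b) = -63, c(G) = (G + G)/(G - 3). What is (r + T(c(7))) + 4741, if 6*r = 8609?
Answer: 36677/6 ≈ 6112.8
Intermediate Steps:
r = 8609/6 (r = (⅙)*8609 = 8609/6 ≈ 1434.8)
c(G) = 2*G/(-3 + G) (c(G) = (2*G)/(-3 + G) = 2*G/(-3 + G))
(r + T(c(7))) + 4741 = (8609/6 - 63) + 4741 = 8231/6 + 4741 = 36677/6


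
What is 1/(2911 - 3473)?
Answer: -1/562 ≈ -0.0017794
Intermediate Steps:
1/(2911 - 3473) = 1/(-562) = -1/562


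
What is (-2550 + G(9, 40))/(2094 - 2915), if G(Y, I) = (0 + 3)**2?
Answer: 2541/821 ≈ 3.0950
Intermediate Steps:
G(Y, I) = 9 (G(Y, I) = 3**2 = 9)
(-2550 + G(9, 40))/(2094 - 2915) = (-2550 + 9)/(2094 - 2915) = -2541/(-821) = -2541*(-1/821) = 2541/821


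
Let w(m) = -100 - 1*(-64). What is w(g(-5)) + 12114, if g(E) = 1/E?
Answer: 12078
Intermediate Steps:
w(m) = -36 (w(m) = -100 + 64 = -36)
w(g(-5)) + 12114 = -36 + 12114 = 12078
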